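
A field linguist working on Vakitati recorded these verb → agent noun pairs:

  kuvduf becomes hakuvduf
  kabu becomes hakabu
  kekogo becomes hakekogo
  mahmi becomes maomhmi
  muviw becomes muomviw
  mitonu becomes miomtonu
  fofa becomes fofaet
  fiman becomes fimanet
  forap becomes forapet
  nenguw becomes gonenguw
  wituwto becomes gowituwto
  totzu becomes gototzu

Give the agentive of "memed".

meommed

"memed" begins with m-. The stems beginning with m- (mahmi → maomhmi, muviw → muomviw, mitonu → miomtonu) insert -om- after the first vowel.
So memed → meommed.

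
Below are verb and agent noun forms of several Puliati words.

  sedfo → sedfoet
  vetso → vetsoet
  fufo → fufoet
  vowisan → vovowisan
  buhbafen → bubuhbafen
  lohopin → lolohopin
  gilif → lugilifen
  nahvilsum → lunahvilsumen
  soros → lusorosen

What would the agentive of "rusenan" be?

rurusenan

lohopin and gilif both have last vowel 'i' yet inflect differently (lolohopin, lugilifen), so the last vowel is not what conditions the rule; the final letter is.
"rusenan" ends in -n. The stems ending in -n (vowisan → vovowisan, buhbafen → bubuhbafen, lohopin → lolohopin) repeat the first consonant+vowel as a prefix.
So rusenan → rurusenan.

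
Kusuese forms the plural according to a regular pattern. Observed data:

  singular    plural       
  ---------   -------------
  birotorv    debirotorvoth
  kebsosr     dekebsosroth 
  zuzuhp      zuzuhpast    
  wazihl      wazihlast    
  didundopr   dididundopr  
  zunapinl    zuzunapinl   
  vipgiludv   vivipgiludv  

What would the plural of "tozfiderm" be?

"tozfiderm" has second-to-last letter 'r'. The one such stem in the data (birotorv → debirotorvoth) adds de- … -oth around the stem, so the same rule applies.
So tozfiderm → detozfidermoth.

detozfidermoth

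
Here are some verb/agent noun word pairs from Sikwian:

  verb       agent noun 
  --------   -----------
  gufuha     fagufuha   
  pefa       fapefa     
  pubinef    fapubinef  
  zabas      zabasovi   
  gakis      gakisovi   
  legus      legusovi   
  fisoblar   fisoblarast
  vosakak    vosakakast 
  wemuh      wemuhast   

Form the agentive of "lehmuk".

gufuha and zabas both have last vowel 'a' yet inflect differently (fagufuha, zabasovi), so the last vowel is not what conditions the rule; the final letter is.
"lehmuk" ends in -k. The one such stem in the data (vosakak → vosakakast) adds -ast, so the same rule applies.
So lehmuk → lehmukast.

lehmukast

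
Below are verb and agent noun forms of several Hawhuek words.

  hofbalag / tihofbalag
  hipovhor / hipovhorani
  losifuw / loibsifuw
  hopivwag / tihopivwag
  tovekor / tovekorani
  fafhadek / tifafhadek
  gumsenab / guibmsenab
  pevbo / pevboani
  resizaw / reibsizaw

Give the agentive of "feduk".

tifeduk

"feduk" ends in -k. The one such stem in the data (fafhadek → tifafhadek) adds the prefix ti-, so the same rule applies.
The other patterns: stems ending in -o or -r add -ani; stems ending in -b or -w insert -ib- after the first vowel.
So feduk → tifeduk.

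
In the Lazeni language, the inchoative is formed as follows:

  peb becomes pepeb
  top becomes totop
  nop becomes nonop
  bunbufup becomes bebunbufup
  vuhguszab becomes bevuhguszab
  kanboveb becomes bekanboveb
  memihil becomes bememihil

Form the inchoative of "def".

dedef

kanboveb and peb both end in -b yet inflect differently (bekanboveb, pepeb), so the final letter is not what conditions the rule; the number of vowels is.
"def" has 1 vowel. The stems with 1 vowel (peb → pepeb, nop → nonop, top → totop) repeat the first consonant+vowel as a prefix.
The other pattern: stems with 3 vowels add the prefix be-.
So def → dedef.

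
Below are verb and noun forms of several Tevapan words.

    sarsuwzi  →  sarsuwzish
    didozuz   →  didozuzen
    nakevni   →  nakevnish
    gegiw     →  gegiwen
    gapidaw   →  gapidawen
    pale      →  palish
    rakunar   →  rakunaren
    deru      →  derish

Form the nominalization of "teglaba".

teglabish

"teglaba" ends in a vowel. The stems ending in a vowel (sarsuwzi → sarsuwzish, pale → palish, nakevni → nakevnish) drop the final letter and add -ish.
The other pattern: stems ending in a consonant add -en.
So teglaba → teglabish.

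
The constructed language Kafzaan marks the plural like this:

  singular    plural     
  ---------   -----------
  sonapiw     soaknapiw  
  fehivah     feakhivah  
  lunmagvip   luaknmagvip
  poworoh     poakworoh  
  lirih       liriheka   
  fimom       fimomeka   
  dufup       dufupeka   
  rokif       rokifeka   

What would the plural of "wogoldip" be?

"wogoldip" has 3 vowels. The stems with 3 vowels (sonapiw → soaknapiw, fehivah → feakhivah, lunmagvip → luaknmagvip) insert -ak- after the first vowel.
The other pattern: stems with 2 vowels add -eka.
So wogoldip → woakgoldip.

woakgoldip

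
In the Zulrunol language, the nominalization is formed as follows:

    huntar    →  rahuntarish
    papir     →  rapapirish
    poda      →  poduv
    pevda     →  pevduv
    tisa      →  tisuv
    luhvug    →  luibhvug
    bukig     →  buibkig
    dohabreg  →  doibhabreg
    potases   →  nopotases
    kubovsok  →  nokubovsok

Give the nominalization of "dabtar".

huntar and poda both have last vowel 'a' yet inflect differently (rahuntarish, poduv), so the last vowel is not what conditions the rule; the final letter is.
"dabtar" ends in -r. The stems ending in -r (huntar → rahuntarish, papir → rapapirish) add ra- … -ish around the stem.
The other patterns: stems ending in -a drop the final letter and add -uv; stems ending in -g insert -ib- after the first vowel; stems ending in -k or -s add the prefix no-.
So dabtar → radabtarish.

radabtarish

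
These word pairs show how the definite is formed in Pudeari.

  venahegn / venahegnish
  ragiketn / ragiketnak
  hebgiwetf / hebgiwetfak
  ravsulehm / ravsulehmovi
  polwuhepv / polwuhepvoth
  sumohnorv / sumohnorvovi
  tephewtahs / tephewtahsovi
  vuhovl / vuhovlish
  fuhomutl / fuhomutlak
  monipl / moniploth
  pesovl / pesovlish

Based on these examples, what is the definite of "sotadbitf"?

sumohnorv and polwuhepv both end in -v yet inflect differently (sumohnorvovi, polwuhepvoth), so the final letter is not what conditions the rule; the second-to-last letter is.
"sotadbitf" has second-to-last letter 't'. The stems whose second-to-last letter is 't' (hebgiwetf → hebgiwetfak, fuhomutl → fuhomutlak, ragiketn → ragiketnak) add -ak.
The other patterns: stems whose second-to-last letter is 'h' or 'r' add -ovi; stems whose second-to-last letter is 'p' add -oth; stems whose second-to-last letter is 'g' or 'v' add -ish.
So sotadbitf → sotadbitfak.

sotadbitfak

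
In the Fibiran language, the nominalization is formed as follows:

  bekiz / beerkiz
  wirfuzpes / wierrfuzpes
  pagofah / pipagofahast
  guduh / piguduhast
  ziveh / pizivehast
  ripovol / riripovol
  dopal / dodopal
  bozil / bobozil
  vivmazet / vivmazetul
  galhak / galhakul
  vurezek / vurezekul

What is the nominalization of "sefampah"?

pisefampahast

wirfuzpes and ziveh both have last vowel 'e' yet inflect differently (wierrfuzpes, pizivehast), so the last vowel is not what conditions the rule; the final letter is.
"sefampah" ends in -h. The stems ending in -h (pagofah → pipagofahast, guduh → piguduhast, ziveh → pizivehast) add pi- … -ast around the stem.
The other patterns: stems ending in -s or -z insert -er- after the first vowel; stems ending in -l repeat the first consonant+vowel as a prefix; stems ending in -k or -t add -ul.
So sefampah → pisefampahast.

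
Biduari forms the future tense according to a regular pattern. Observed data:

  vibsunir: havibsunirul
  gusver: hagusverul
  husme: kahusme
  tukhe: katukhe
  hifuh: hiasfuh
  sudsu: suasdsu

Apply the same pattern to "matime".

gusver and husme both have last vowel 'e' yet inflect differently (hagusverul, kahusme), so the last vowel is not what conditions the rule; the final letter is.
"matime" ends in -e. The stems ending in -e (husme → kahusme, tukhe → katukhe) add the prefix ka-.
So matime → kamatime.

kamatime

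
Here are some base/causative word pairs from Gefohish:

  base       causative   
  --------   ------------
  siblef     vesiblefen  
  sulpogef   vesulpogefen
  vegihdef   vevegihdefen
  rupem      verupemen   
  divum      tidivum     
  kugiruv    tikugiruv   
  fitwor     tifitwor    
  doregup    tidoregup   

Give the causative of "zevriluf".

rupem and divum both end in -m yet inflect differently (verupemen, tidivum), so the final letter is not what conditions the rule; the last vowel is.
"zevriluf" has last vowel 'u'. The stems whose last vowel is 'u' (divum → tidivum, kugiruv → tikugiruv, doregup → tidoregup) add the prefix ti-.
So zevriluf → tizevriluf.

tizevriluf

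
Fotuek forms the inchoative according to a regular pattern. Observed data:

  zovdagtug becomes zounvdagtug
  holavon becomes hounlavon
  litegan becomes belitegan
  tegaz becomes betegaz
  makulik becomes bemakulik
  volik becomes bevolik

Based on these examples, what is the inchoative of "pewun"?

holavon and litegan both end in -n yet inflect differently (hounlavon, belitegan), so the final letter is not what conditions the rule; the last vowel is.
"pewun" has last vowel 'u'. The one such stem in the data (zovdagtug → zounvdagtug) inserts -un- after the first vowel (as does holavon), so the same rule applies.
So pewun → peunwun.

peunwun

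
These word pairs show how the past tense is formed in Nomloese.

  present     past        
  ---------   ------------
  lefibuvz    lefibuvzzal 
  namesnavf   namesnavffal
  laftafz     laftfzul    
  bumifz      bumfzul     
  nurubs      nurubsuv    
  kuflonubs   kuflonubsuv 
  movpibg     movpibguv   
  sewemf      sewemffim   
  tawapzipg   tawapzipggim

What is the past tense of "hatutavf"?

hatutavffal

lefibuvz and laftafz both end in -z yet inflect differently (lefibuvzzal, laftfzul), so the final letter is not what conditions the rule; the second-to-last letter is.
"hatutavf" has second-to-last letter 'v'. The stems whose second-to-last letter is 'v' (lefibuvz → lefibuvzzal, namesnavf → namesnavffal) double the final consonant and add -al.
The other patterns: stems whose second-to-last letter is 'f' delete the last vowel and add -ul; stems whose second-to-last letter is 'b' add -uv; stems whose second-to-last letter is 'm' or 'p' double the final consonant and add -im.
So hatutavf → hatutavffal.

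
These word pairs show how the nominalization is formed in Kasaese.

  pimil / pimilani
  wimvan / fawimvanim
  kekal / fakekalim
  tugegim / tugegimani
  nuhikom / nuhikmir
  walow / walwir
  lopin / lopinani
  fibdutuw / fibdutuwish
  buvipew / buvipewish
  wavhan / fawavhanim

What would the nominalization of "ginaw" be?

faginawim

pimil and kekal both end in -l yet inflect differently (pimilani, fakekalim), so the final letter is not what conditions the rule; the last vowel is.
"ginaw" has last vowel 'a'. The stems whose last vowel is 'a' (kekal → fakekalim, wimvan → fawimvanim, wavhan → fawavhanim) add fa- … -im around the stem.
The other patterns: stems whose last vowel is 'i' add -ani; stems whose last vowel is 'o' delete the last vowel and add -ir; stems whose last vowel is 'e' or 'u' add -ish.
So ginaw → faginawim.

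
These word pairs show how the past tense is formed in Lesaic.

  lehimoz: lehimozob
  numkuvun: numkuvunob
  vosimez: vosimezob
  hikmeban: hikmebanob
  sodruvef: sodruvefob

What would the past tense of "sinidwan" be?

sinidwanob

Every pair shown (lehimoz → lehimozob, numkuvun → numkuvunob, vosimez → vosimezob, …) follows the same rule: add -ob.
So sinidwan → sinidwanob.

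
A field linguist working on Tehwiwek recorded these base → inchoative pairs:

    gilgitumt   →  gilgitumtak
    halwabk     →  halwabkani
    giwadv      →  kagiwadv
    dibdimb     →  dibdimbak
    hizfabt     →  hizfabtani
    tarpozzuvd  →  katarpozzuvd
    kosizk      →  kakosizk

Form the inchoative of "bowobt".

"bowobt" has second-to-last letter 'b'. The stems whose second-to-last letter is 'b' (hizfabt → hizfabtani, halwabk → halwabkani) add -ani.
So bowobt → bowobtani.

bowobtani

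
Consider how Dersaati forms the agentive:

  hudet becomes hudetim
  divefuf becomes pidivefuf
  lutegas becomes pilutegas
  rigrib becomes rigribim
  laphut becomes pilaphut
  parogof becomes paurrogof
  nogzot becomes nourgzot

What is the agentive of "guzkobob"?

nogzot and laphut both end in -t yet inflect differently (nourgzot, pilaphut), so the final letter is not what conditions the rule; the last vowel is.
"guzkobob" has last vowel 'o'. The stems whose last vowel is 'o' (nogzot → nourgzot, parogof → paurrogof) insert -ur- after the first vowel.
So guzkobob → guurzkobob.

guurzkobob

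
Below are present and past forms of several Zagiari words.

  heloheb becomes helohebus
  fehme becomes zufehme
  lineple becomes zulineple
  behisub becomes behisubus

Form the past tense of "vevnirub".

vevnirubus

heloheb and lineple both have last vowel 'e' yet inflect differently (helohebus, zulineple), so the last vowel is not what conditions the rule; the final letter is.
"vevnirub" ends in -b. The stems ending in -b (heloheb → helohebus, behisub → behisubus) add -us.
The other pattern: stems ending in -e add the prefix zu-.
So vevnirub → vevnirubus.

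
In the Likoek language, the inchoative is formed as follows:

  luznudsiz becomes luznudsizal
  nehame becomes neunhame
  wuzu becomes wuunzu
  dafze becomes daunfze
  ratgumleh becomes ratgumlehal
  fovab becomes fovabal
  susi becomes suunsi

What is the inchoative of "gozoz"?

gozozal

ratgumleh and nehame both have last vowel 'e' yet inflect differently (ratgumlehal, neunhame), so the last vowel is not what conditions the rule; whether the stem ends in a vowel or a consonant is.
"gozoz" ends in a consonant. The stems ending in a consonant (ratgumleh → ratgumlehal, fovab → fovabal, luznudsiz → luznudsizal) add -al.
So gozoz → gozozal.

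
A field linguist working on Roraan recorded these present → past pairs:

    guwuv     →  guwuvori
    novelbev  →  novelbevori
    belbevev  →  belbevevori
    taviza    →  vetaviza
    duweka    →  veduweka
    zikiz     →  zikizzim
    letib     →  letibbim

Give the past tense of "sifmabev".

sifmabevori

"sifmabev" ends in -v. The stems ending in -v (guwuv → guwuvori, novelbev → novelbevori, belbevev → belbevevori) add -ori.
So sifmabev → sifmabevori.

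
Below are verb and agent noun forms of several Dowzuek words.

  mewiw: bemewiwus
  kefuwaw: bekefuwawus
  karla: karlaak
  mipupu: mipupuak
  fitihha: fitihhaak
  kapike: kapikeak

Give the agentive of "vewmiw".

kefuwaw and karla both have last vowel 'a' yet inflect differently (bekefuwawus, karlaak), so the last vowel is not what conditions the rule; whether the stem ends in a vowel or a consonant is.
"vewmiw" ends in a consonant. The stems ending in a consonant (mewiw → bemewiwus, kefuwaw → bekefuwawus) add be- … -us around the stem.
The other pattern: stems ending in a vowel add -ak.
So vewmiw → bevewmiwus.

bevewmiwus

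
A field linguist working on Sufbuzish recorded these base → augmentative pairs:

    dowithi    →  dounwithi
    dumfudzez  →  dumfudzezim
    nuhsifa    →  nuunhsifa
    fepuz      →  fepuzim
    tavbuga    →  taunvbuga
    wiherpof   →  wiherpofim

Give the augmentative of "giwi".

dumfudzez and dowithi both begin with d- yet inflect differently (dumfudzezim, dounwithi), so the first letter is not what conditions the rule; whether the stem ends in a vowel or a consonant is.
"giwi" ends in a vowel. The stems ending in a vowel (nuhsifa → nuunhsifa, dowithi → dounwithi, tavbuga → taunvbuga) insert -un- after the first vowel.
So giwi → giunwi.

giunwi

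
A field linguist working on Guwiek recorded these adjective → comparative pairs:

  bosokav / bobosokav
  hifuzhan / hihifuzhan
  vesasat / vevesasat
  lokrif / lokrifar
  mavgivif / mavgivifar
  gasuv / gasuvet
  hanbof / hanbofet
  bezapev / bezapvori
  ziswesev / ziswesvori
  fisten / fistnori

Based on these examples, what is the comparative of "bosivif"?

bosivifar

bosokav and gasuv both end in -v yet inflect differently (bobosokav, gasuvet), so the final letter is not what conditions the rule; the last vowel is.
"bosivif" has last vowel 'i'. The stems whose last vowel is 'i' (lokrif → lokrifar, mavgivif → mavgivifar) add -ar.
The other patterns: stems whose last vowel is 'a' repeat the first consonant+vowel as a prefix; stems whose last vowel is 'o' or 'u' add -et; stems whose last vowel is 'e' delete the last vowel and add -ori.
So bosivif → bosivifar.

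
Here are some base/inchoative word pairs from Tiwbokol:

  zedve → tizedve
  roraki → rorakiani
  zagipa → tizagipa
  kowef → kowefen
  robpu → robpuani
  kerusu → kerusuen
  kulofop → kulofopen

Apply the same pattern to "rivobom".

rivobomani

"rivobom" begins with r-. The stems beginning with r- (robpu → robpuani, roraki → rorakiani) add -ani.
The other patterns: stems beginning with z- add the prefix ti-; stems beginning with k- add -en.
So rivobom → rivobomani.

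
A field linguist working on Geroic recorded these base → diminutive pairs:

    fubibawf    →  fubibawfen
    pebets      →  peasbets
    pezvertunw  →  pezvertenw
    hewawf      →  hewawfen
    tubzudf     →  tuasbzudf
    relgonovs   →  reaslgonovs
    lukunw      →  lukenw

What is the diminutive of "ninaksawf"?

ninaksawfen

fubibawf and tubzudf both end in -f yet inflect differently (fubibawfen, tuasbzudf), so the final letter is not what conditions the rule; the second-to-last letter is.
"ninaksawf" has second-to-last letter 'w'. The stems whose second-to-last letter is 'w' (fubibawf → fubibawfen, hewawf → hewawfen) add -en.
The other patterns: stems whose second-to-last letter is 'n' change the last vowel to 'e'; stems whose second-to-last letter is 'd', 't' or 'v' insert -as- after the first vowel.
So ninaksawf → ninaksawfen.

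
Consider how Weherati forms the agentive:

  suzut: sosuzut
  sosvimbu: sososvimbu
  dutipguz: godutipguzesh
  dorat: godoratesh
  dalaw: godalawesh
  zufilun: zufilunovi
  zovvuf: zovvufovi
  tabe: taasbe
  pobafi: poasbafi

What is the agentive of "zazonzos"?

"zazonzos" begins with z-. The stems beginning with z- (zufilun → zufilunovi, zovvuf → zovvufovi) add -ovi.
The other patterns: stems beginning with s- add the prefix so-; stems beginning with d- add go- … -esh around the stem; stems beginning with p- or t- insert -as- after the first vowel.
So zazonzos → zazonzosovi.

zazonzosovi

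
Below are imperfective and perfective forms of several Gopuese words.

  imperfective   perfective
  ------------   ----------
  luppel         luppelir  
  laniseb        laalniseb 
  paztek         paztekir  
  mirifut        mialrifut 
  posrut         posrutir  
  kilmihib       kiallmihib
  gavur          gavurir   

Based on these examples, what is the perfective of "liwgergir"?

lialwgergir

mirifut and posrut both end in -t yet inflect differently (mialrifut, posrutir), so the final letter is not what conditions the rule; the number of vowels is.
"liwgergir" has 3 vowels. The stems with 3 vowels (kilmihib → kiallmihib, mirifut → mialrifut, laniseb → laalniseb) insert -al- after the first vowel.
The other pattern: stems with 2 vowels add -ir.
So liwgergir → lialwgergir.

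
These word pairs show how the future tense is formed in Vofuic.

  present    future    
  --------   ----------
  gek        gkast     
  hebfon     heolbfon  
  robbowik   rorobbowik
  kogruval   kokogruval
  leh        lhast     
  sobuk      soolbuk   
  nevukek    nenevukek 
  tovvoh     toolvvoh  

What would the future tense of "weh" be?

whast

leh and tovvoh both end in -h yet inflect differently (lhast, toolvvoh), so the final letter is not what conditions the rule; the number of vowels is.
"weh" has 1 vowel. The stems with 1 vowel (gek → gkast, leh → lhast) delete the last vowel and add -ast.
The other patterns: stems with 2 vowels insert -ol- after the first vowel; stems with 3 vowels repeat the first consonant+vowel as a prefix.
So weh → whast.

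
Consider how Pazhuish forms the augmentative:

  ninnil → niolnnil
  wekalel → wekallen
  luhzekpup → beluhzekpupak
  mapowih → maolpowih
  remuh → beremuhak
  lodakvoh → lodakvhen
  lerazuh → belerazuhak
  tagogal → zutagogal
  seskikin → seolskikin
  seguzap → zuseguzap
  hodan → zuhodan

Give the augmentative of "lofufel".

luhzekpup and seguzap both end in -p yet inflect differently (beluhzekpupak, zuseguzap), so the final letter is not what conditions the rule; the last vowel is.
"lofufel" has last vowel 'e'. The one such stem in the data (wekalel → wekallen) deletes the last vowel and adds -en (as does lodakvoh), so the same rule applies.
The other patterns: stems whose last vowel is 'u' add be- … -ak around the stem; stems whose last vowel is 'a' add the prefix zu-; stems whose last vowel is 'i' insert -ol- after the first vowel.
So lofufel → lofuflen.

lofuflen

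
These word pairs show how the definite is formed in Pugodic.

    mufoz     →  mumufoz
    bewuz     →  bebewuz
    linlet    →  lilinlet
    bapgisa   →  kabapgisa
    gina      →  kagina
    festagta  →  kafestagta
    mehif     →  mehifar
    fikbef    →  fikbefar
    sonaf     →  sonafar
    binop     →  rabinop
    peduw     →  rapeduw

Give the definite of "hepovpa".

"hepovpa" ends in -a. The stems ending in -a (bapgisa → kabapgisa, gina → kagina, festagta → kafestagta) add the prefix ka-.
So hepovpa → kahepovpa.

kahepovpa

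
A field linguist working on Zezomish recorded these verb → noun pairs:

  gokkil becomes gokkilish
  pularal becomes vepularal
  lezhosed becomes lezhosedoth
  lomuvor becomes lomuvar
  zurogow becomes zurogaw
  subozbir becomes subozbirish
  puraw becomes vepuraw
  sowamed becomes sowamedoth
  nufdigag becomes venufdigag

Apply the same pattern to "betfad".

lomuvor and subozbir both end in -r yet inflect differently (lomuvar, subozbirish), so the final letter is not what conditions the rule; the last vowel is.
"betfad" has last vowel 'a'. The stems whose last vowel is 'a' (puraw → vepuraw, nufdigag → venufdigag, pularal → vepularal) add the prefix ve-.
So betfad → vebetfad.

vebetfad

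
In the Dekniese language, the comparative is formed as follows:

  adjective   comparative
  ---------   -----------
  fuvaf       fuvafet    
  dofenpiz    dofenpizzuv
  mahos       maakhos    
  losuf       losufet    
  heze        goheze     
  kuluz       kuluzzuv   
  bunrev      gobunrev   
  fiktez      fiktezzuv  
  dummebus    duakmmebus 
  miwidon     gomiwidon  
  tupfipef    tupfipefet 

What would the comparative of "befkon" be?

dummebus and kuluz both have last vowel 'u' yet inflect differently (duakmmebus, kuluzzuv), so the last vowel is not what conditions the rule; the final letter is.
"befkon" ends in -n. The one such stem in the data (miwidon → gomiwidon) adds the prefix go-, so the same rule applies.
The other patterns: stems ending in -s insert -ak- after the first vowel; stems ending in -z double the final consonant and add -uv; stems ending in -f add -et.
So befkon → gobefkon.

gobefkon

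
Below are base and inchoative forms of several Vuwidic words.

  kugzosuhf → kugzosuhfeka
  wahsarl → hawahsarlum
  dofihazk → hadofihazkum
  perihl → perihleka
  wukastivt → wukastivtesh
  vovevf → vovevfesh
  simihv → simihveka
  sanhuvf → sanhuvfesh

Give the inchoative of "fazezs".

"fazezs" has second-to-last letter 'z'. The one such stem in the data (dofihazk → hadofihazkum) adds ha- … -um around the stem, so the same rule applies.
The other patterns: stems whose second-to-last letter is 'v' add -esh; stems whose second-to-last letter is 'h' add -eka.
So fazezs → hafazezsum.

hafazezsum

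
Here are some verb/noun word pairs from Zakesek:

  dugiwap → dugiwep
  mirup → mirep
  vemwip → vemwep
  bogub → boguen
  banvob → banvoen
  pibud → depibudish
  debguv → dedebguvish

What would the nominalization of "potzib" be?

potzien

mirup and bogub both have last vowel 'u' yet inflect differently (mirep, boguen), so the last vowel is not what conditions the rule; the final letter is.
"potzib" ends in -b. The stems ending in -b (bogub → boguen, banvob → banvoen) drop the final letter and add -en.
The other patterns: stems ending in -p change the last vowel to 'e'; stems ending in -d or -v add de- … -ish around the stem.
So potzib → potzien.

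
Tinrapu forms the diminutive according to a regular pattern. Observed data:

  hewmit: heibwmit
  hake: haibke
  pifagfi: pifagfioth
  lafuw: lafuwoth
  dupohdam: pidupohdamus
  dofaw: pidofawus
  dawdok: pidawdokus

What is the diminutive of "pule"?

puleoth

lafuw and dofaw both end in -w yet inflect differently (lafuwoth, pidofawus), so the final letter is not what conditions the rule; the first letter is.
"pule" begins with p-. The one such stem in the data (pifagfi → pifagfioth) adds -oth, so the same rule applies.
So pule → puleoth.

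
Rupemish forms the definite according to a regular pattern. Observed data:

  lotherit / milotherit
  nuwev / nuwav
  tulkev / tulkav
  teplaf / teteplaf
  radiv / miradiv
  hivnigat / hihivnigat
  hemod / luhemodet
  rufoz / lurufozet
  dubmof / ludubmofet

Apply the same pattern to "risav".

dubmof and teplaf both end in -f yet inflect differently (ludubmofet, teteplaf), so the final letter is not what conditions the rule; the last vowel is.
"risav" has last vowel 'a'. The stems whose last vowel is 'a' (teplaf → teteplaf, hivnigat → hihivnigat) repeat the first consonant+vowel as a prefix.
So risav → ririsav.

ririsav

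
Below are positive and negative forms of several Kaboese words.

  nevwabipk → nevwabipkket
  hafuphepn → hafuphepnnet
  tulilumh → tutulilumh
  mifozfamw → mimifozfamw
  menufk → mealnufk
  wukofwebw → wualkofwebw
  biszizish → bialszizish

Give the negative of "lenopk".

lenopkket

nevwabipk and menufk both end in -k yet inflect differently (nevwabipkket, mealnufk), so the final letter is not what conditions the rule; the second-to-last letter is.
"lenopk" has second-to-last letter 'p'. The stems whose second-to-last letter is 'p' (nevwabipk → nevwabipkket, hafuphepn → hafuphepnnet) double the final consonant and add -et.
So lenopk → lenopkket.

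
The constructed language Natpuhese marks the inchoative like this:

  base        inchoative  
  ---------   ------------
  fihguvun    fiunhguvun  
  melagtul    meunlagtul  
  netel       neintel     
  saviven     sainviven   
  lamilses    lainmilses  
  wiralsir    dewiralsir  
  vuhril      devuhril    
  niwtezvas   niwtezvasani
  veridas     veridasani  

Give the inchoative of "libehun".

melagtul and netel both end in -l yet inflect differently (meunlagtul, neintel), so the final letter is not what conditions the rule; the last vowel is.
"libehun" has last vowel 'u'. The stems whose last vowel is 'u' (fihguvun → fiunhguvun, melagtul → meunlagtul) insert -un- after the first vowel.
The other patterns: stems whose last vowel is 'e' insert -in- after the first vowel; stems whose last vowel is 'i' add the prefix de-; stems whose last vowel is 'a' add -ani.
So libehun → liunbehun.

liunbehun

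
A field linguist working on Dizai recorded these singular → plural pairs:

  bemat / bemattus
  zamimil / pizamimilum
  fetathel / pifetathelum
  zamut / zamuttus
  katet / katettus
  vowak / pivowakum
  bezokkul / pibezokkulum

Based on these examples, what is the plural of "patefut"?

patefuttus

"patefut" ends in -t. The stems ending in -t (katet → katettus, bemat → bemattus, zamut → zamuttus) double the final consonant and add -us.
The other pattern: stems ending in -k or -l add pi- … -um around the stem.
So patefut → patefuttus.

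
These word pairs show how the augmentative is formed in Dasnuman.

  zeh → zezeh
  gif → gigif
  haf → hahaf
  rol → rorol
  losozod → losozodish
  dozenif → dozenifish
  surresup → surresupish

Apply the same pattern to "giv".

gif and dozenif both end in -f yet inflect differently (gigif, dozenifish), so the final letter is not what conditions the rule; the number of vowels is.
"giv" has 1 vowel. The stems with 1 vowel (zeh → zezeh, gif → gigif, haf → hahaf) repeat the first consonant+vowel as a prefix.
So giv → gigiv.

gigiv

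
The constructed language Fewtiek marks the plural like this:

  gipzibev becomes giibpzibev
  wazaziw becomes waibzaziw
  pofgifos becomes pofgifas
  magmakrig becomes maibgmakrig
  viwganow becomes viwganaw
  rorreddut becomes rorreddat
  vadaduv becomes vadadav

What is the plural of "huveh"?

vadaduv and gipzibev both end in -v yet inflect differently (vadadav, giibpzibev), so the final letter is not what conditions the rule; the last vowel is.
"huveh" has last vowel 'e'. The one such stem in the data (gipzibev → giibpzibev) inserts -ib- after the first vowel (as do wazaziw, magmakrig), so the same rule applies.
So huveh → huibveh.

huibveh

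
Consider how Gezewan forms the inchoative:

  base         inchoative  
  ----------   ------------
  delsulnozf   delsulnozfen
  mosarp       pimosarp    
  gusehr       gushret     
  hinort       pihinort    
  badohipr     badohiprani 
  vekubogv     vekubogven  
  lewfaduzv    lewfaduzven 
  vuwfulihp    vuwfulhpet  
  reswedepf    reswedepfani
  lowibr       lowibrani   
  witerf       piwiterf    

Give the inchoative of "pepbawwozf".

delsulnozf and witerf both end in -f yet inflect differently (delsulnozfen, piwiterf), so the final letter is not what conditions the rule; the second-to-last letter is.
"pepbawwozf" has second-to-last letter 'z'. The stems whose second-to-last letter is 'z' (lewfaduzv → lewfaduzven, delsulnozf → delsulnozfen) add -en.
The other patterns: stems whose second-to-last letter is 'h' delete the last vowel and add -et; stems whose second-to-last letter is 'r' add the prefix pi-; stems whose second-to-last letter is 'b' or 'p' add -ani.
So pepbawwozf → pepbawwozfen.

pepbawwozfen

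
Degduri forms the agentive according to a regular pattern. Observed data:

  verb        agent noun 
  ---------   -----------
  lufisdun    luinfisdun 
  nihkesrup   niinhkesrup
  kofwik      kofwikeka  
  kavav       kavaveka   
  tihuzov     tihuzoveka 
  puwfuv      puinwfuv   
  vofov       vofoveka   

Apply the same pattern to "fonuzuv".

foinnuzuv

puwfuv and kavav both end in -v yet inflect differently (puinwfuv, kavaveka), so the final letter is not what conditions the rule; the last vowel is.
"fonuzuv" has last vowel 'u'. The stems whose last vowel is 'u' (puwfuv → puinwfuv, nihkesrup → niinhkesrup, lufisdun → luinfisdun) insert -in- after the first vowel.
The other pattern: stems whose last vowel is 'a', 'i' or 'o' add -eka.
So fonuzuv → foinnuzuv.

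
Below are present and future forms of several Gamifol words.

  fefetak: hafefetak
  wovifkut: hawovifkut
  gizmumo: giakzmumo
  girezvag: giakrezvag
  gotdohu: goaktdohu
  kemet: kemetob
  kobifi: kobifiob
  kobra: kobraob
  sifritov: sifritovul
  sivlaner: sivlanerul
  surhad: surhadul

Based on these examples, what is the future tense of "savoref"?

savoreful

wovifkut and kemet both end in -t yet inflect differently (hawovifkut, kemetob), so the final letter is not what conditions the rule; the first letter is.
"savoref" begins with s-. The stems beginning with s- (sifritov → sifritovul, sivlaner → sivlanerul, surhad → surhadul) add -ul.
The other patterns: stems beginning with f- or w- add the prefix ha-; stems beginning with g- insert -ak- after the first vowel; stems beginning with k- add -ob.
So savoref → savoreful.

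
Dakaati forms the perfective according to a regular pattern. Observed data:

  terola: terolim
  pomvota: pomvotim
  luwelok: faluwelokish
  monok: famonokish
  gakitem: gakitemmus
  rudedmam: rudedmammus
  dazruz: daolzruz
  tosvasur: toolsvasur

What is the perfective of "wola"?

"wola" ends in -a. The stems ending in -a (terola → terolim, pomvota → pomvotim) drop the final letter and add -im.
The other patterns: stems ending in -k add fa- … -ish around the stem; stems ending in -m double the final consonant and add -us; stems ending in -r or -z insert -ol- after the first vowel.
So wola → wolim.

wolim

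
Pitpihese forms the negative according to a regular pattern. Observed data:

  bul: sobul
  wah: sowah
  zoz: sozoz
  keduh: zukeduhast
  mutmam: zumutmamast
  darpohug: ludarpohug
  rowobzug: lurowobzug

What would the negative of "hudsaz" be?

zuhudsazast

wah and keduh both end in -h yet inflect differently (sowah, zukeduhast), so the final letter is not what conditions the rule; the number of vowels is.
"hudsaz" has 2 vowels. The stems with 2 vowels (keduh → zukeduhast, mutmam → zumutmamast) add zu- … -ast around the stem.
So hudsaz → zuhudsazast.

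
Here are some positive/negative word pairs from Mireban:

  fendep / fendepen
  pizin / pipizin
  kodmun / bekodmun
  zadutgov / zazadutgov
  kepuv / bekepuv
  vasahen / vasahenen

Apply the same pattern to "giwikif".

kodmun and vasahen both end in -n yet inflect differently (bekodmun, vasahenen), so the final letter is not what conditions the rule; the last vowel is.
"giwikif" has last vowel 'i'. The one such stem in the data (pizin → pipizin) repeats the first consonant+vowel as a prefix (as does zadutgov), so the same rule applies.
So giwikif → gigiwikif.

gigiwikif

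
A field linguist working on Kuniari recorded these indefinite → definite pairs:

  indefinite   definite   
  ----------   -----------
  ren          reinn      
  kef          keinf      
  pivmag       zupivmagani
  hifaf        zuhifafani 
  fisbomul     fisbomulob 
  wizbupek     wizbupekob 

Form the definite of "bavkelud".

bavkeludob

kef and hifaf both end in -f yet inflect differently (keinf, zuhifafani), so the final letter is not what conditions the rule; the number of vowels is.
"bavkelud" has 3 vowels. The stems with 3 vowels (fisbomul → fisbomulob, wizbupek → wizbupekob) add -ob.
The other patterns: stems with 1 vowel insert -in- after the first vowel; stems with 2 vowels add zu- … -ani around the stem.
So bavkelud → bavkeludob.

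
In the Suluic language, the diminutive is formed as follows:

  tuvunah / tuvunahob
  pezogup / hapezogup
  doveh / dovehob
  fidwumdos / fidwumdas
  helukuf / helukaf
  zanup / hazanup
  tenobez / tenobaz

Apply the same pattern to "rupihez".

rupihaz

zanup and helukuf both have last vowel 'u' yet inflect differently (hazanup, helukaf), so the last vowel is not what conditions the rule; the final letter is.
"rupihez" ends in -z. The one such stem in the data (tenobez → tenobaz) changes the last vowel to 'a' (as do helukuf, fidwumdos), so the same rule applies.
So rupihez → rupihaz.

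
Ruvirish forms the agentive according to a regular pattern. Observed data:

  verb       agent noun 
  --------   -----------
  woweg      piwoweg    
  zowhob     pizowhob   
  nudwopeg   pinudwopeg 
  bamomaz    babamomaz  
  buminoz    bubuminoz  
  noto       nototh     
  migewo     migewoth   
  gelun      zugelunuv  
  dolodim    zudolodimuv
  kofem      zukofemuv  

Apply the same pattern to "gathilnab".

zowhob and buminoz both have last vowel 'o' yet inflect differently (pizowhob, bubuminoz), so the last vowel is not what conditions the rule; the final letter is.
"gathilnab" ends in -b. The one such stem in the data (zowhob → pizowhob) adds the prefix pi-, so the same rule applies.
So gathilnab → pigathilnab.

pigathilnab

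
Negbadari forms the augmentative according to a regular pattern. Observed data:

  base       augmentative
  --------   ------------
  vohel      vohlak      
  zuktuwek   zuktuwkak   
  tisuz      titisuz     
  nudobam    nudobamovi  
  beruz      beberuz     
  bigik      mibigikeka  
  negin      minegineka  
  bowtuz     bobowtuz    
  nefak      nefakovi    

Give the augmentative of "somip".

zuktuwek and bigik both end in -k yet inflect differently (zuktuwkak, mibigikeka), so the final letter is not what conditions the rule; the last vowel is.
"somip" has last vowel 'i'. The stems whose last vowel is 'i' (bigik → mibigikeka, negin → minegineka) add mi- … -eka around the stem.
The other patterns: stems whose last vowel is 'u' repeat the first consonant+vowel as a prefix; stems whose last vowel is 'e' delete the last vowel and add -ak; stems whose last vowel is 'a' add -ovi.
So somip → misomipeka.

misomipeka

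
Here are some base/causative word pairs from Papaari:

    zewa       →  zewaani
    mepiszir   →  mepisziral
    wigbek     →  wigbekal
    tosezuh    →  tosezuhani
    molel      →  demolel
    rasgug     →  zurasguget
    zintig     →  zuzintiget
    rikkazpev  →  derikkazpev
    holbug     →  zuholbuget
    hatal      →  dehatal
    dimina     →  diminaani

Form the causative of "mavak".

"mavak" ends in -k. The one such stem in the data (wigbek → wigbekal) adds -al, so the same rule applies.
The other patterns: stems ending in -g add zu- … -et around the stem; stems ending in -l or -v add the prefix de-; stems ending in -a or -h add -ani.
So mavak → mavakal.

mavakal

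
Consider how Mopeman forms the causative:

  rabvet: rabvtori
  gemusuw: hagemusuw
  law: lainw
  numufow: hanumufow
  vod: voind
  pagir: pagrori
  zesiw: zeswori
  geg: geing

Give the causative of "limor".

limrori

law and zesiw both end in -w yet inflect differently (lainw, zeswori), so the final letter is not what conditions the rule; the number of vowels is.
"limor" has 2 vowels. The stems with 2 vowels (pagir → pagrori, zesiw → zeswori, rabvet → rabvtori) delete the last vowel and add -ori.
The other patterns: stems with 1 vowel insert -in- after the first vowel; stems with 3 vowels add the prefix ha-.
So limor → limrori.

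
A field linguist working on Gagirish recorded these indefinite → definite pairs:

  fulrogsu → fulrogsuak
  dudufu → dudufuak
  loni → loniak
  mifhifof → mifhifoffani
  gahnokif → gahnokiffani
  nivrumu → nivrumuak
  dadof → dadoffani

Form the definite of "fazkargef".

gahnokif and loni both have last vowel 'i' yet inflect differently (gahnokiffani, loniak), so the last vowel is not what conditions the rule; the final letter is.
"fazkargef" ends in -f. The stems ending in -f (gahnokif → gahnokiffani, dadof → dadoffani, mifhifof → mifhifoffani) double the final consonant and add -ani.
The other pattern: stems ending in -i or -u add -ak.
So fazkargef → fazkargeffani.

fazkargeffani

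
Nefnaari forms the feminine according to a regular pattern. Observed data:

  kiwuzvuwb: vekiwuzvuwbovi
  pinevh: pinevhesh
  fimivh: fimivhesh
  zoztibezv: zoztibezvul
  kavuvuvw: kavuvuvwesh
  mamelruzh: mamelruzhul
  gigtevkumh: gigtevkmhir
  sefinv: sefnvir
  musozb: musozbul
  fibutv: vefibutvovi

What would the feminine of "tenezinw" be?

"tenezinw" has second-to-last letter 'n'. The one such stem in the data (sefinv → sefnvir) deletes the last vowel and adds -ir (as does gigtevkumh), so the same rule applies.
The other patterns: stems whose second-to-last letter is 'z' add -ul; stems whose second-to-last letter is 'v' add -esh; stems whose second-to-last letter is 't' or 'w' add ve- … -ovi around the stem.
So tenezinw → teneznwir.

teneznwir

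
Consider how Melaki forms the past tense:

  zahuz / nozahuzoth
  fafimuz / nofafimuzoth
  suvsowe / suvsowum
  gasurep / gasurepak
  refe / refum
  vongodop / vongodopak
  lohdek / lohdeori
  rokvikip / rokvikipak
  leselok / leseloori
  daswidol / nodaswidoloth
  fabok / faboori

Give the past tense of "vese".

refe and gasurep both have last vowel 'e' yet inflect differently (refum, gasurepak), so the last vowel is not what conditions the rule; the final letter is.
"vese" ends in -e. The stems ending in -e (refe → refum, suvsowe → suvsowum) drop the final letter and add -um.
The other patterns: stems ending in -p add -ak; stems ending in -k drop the final letter and add -ori; stems ending in -l or -z add no- … -oth around the stem.
So vese → vesum.

vesum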